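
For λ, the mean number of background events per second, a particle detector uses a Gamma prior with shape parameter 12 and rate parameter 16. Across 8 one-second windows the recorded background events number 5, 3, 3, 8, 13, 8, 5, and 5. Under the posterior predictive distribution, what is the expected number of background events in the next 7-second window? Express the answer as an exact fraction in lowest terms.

217/12

Total count: 5 + 3 + 3 + 8 + 13 + 8 + 5 + 5 = 50.
Total exposure: 8 seconds.
Gamma(α, β) with Poisson data over total exposure Σt gives posterior Gamma(α+Σx, β+Σt) = Gamma(62, 24).
Predictive mean over a 7-second window = T·E[λ|data] = 7·62/24 = 217/12.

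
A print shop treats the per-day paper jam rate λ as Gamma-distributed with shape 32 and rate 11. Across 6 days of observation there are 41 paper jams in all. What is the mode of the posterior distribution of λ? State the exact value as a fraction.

72/17

Total count 41 over total exposure 6 days.
Conjugate update: add total count to the shape and total exposure to the rate, giving Gamma(73, 17).
Posterior mode = (α'−1)/β' = 72/17.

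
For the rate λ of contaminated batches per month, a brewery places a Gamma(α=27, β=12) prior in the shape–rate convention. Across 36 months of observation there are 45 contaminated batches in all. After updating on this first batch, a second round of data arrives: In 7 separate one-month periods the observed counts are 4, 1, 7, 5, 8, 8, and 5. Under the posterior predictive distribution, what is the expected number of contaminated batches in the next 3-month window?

6

Total count 45 over total exposure 36 months.
After the first batch: Gamma(27 + 45, 12 + 36) = Gamma(72, 48).
Total count: 4 + 1 + 7 + 5 + 8 + 8 + 5 = 38.
Total exposure: 7 months.
After the second batch: Gamma(72 + 38, 48 + 7) = Gamma(110, 55).
Predictive mean over a 3-month window = T·E[λ|data] = 3·110/55 = 6.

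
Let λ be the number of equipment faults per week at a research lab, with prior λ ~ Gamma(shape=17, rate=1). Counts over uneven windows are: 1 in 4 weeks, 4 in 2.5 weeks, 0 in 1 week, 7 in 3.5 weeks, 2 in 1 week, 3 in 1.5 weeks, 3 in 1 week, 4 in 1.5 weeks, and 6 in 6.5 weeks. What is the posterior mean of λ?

2

Total count: 1 + 4 + 0 + 7 + 2 + 3 + 3 + 4 + 6 = 30.
Total exposure: 4 + 2.5 + 1 + 3.5 + 1 + 1.5 + 1 + 1.5 + 6.5 = 22.5 weeks.
Conjugate update: add total count to the shape and total exposure to the rate, giving Gamma(47, 47/2).
Posterior mean = α'/β' = 47/(47/2) = 2.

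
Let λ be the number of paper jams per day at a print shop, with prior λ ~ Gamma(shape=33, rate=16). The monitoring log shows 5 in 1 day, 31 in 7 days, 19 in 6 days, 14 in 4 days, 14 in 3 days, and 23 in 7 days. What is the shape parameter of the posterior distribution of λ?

139

Total count: 5 + 31 + 19 + 14 + 14 + 23 = 106.
Total exposure: 1 + 7 + 6 + 4 + 3 + 7 = 28 days.
Conjugate update: add total count to the shape and total exposure to the rate, giving Gamma(139, 44).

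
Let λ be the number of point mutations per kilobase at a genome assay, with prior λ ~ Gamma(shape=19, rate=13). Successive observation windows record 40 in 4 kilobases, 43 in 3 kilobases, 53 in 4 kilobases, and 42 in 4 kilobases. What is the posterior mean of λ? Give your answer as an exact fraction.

197/28

Total count: 40 + 43 + 53 + 42 = 178.
Total exposure: 4 + 3 + 4 + 4 = 15 kilobases.
By Gamma–Poisson conjugacy, the posterior is Gamma(α + Σx, β + Σt) = Gamma(19 + 178, 13 + 15) = Gamma(197, 28).
Posterior mean = α'/β' = 197/28.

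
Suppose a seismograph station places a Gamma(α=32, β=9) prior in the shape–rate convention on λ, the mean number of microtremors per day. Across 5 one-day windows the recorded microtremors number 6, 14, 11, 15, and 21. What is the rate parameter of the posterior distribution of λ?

Total count: 6 + 14 + 11 + 15 + 21 = 67.
Total exposure: 5 days.
The Gamma prior is conjugate for the Poisson rate, so λ | data ~ Gamma(32+67, 9+5) = Gamma(99, 14).

14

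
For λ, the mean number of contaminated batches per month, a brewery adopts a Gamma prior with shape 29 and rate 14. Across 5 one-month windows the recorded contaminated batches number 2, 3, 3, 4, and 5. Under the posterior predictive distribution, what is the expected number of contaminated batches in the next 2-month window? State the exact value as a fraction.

Total count: 2 + 3 + 3 + 4 + 5 = 17.
Total exposure: 5 months.
Gamma(α, β) with Poisson data over total exposure Σt gives posterior Gamma(α+Σx, β+Σt) = Gamma(46, 19).
Predictive mean over a 2-month window = T·E[λ|data] = 2·46/19 = 92/19.

92/19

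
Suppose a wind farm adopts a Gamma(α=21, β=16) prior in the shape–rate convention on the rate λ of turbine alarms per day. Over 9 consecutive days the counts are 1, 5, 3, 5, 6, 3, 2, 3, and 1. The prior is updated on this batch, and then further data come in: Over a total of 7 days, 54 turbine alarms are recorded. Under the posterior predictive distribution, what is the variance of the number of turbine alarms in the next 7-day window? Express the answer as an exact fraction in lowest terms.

Total count: 1 + 5 + 3 + 5 + 6 + 3 + 2 + 3 + 1 = 29.
Total exposure: 9 days.
After the first batch: Gamma(21 + 29, 16 + 9) = Gamma(50, 25).
Total count 54 over total exposure 7 days.
After the second batch: Gamma(50 + 54, 25 + 7) = Gamma(104, 32).
The posterior predictive for a window of length T is Negative Binomial with variance T·α'·(β'+T)/β'² = 7·104·39/1024 = 3549/128.

3549/128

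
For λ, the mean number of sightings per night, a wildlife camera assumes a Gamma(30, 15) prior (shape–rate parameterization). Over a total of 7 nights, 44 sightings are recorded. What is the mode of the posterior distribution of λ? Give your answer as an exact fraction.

Total count 44 over total exposure 7 nights.
By Gamma–Poisson conjugacy, the posterior is Gamma(α + Σx, β + Σt) = Gamma(30 + 44, 15 + 7) = Gamma(74, 22).
Posterior mode = (α'−1)/β' = 73/22.

73/22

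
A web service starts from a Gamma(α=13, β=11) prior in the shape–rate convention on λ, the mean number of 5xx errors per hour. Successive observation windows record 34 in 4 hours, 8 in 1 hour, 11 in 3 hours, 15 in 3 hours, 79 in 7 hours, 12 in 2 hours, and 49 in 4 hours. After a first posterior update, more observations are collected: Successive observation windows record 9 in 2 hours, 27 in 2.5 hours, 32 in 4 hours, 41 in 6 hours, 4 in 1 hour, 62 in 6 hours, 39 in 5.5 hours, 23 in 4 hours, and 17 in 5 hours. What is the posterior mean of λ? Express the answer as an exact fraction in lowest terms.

Total count: 34 + 8 + 11 + 15 + 79 + 12 + 49 = 208.
Total exposure: 4 + 1 + 3 + 3 + 7 + 2 + 4 = 24 hours.
After the first batch: Gamma(13 + 208, 11 + 24) = Gamma(221, 35).
Total count: 9 + 27 + 32 + 41 + 4 + 62 + 39 + 23 + 17 = 254.
Total exposure: 2 + 2.5 + 4 + 6 + 1 + 6 + 5.5 + 4 + 5 = 36 hours.
After the second batch: Gamma(221 + 254, 35 + 36) = Gamma(475, 71).
Posterior mean = α'/β' = 475/71.

475/71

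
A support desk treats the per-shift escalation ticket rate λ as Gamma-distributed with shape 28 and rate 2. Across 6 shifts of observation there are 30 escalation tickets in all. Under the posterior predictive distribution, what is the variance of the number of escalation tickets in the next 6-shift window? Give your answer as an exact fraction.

609/8

Total count 30 over total exposure 6 shifts.
By Gamma–Poisson conjugacy, the posterior is Gamma(α + Σx, β + Σt) = Gamma(28 + 30, 2 + 6) = Gamma(58, 8).
The posterior predictive for a window of length T is Negative Binomial with variance T·α'·(β'+T)/β'² = 6·58·14/64 = 609/8.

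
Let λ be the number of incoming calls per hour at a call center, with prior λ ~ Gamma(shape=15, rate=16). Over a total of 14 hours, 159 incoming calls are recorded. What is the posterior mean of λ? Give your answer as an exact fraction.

Total count 159 over total exposure 14 hours.
Conjugate update: add total count to the shape and total exposure to the rate, giving Gamma(174, 30).
Posterior mean = α'/β' = 174/30 = 29/5.

29/5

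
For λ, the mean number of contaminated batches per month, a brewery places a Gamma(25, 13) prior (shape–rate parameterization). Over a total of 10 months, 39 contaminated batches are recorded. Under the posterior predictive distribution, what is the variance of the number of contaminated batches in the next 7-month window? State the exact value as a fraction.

Total count 39 over total exposure 10 months.
Posterior: α' = 25 + 39 = 64, β' = 13 + 10 = 23.
The posterior predictive for a window of length T is Negative Binomial with variance T·α'·(β'+T)/β'² = 7·64·30/529 = 13440/529.

13440/529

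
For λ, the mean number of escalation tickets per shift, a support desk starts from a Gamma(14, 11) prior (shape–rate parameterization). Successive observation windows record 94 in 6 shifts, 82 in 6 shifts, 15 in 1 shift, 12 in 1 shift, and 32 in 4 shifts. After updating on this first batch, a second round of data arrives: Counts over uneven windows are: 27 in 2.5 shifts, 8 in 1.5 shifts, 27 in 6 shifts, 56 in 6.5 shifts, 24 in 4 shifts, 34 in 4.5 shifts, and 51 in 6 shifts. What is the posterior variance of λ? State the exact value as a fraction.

Total count: 94 + 82 + 15 + 12 + 32 = 235.
Total exposure: 6 + 6 + 1 + 1 + 4 = 18 shifts.
After the first batch: Gamma(14 + 235, 11 + 18) = Gamma(249, 29).
Total count: 27 + 8 + 27 + 56 + 24 + 34 + 51 = 227.
Total exposure: 2.5 + 1.5 + 6 + 6.5 + 4 + 4.5 + 6 = 31 shifts.
After the second batch: Gamma(249 + 227, 29 + 31) = Gamma(476, 60).
Posterior variance = α'/β'² = 476/3600 = 119/900.

119/900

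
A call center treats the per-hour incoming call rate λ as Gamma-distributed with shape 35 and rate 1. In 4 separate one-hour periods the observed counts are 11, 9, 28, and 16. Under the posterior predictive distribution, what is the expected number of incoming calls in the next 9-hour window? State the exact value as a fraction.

891/5

Total count: 11 + 9 + 28 + 16 = 64.
Total exposure: 4 hours.
The Gamma prior is conjugate for the Poisson rate, so λ | data ~ Gamma(35+64, 1+4) = Gamma(99, 5).
Predictive mean over a 9-hour window = T·E[λ|data] = 9·99/5 = 891/5.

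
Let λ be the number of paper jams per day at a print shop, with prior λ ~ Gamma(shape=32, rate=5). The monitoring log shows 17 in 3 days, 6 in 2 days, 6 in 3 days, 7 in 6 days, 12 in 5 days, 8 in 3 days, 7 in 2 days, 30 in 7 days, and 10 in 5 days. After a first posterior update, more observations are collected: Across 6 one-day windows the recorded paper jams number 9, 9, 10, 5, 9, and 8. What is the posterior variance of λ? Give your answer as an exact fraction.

185/2209

Total count: 17 + 6 + 6 + 7 + 12 + 8 + 7 + 30 + 10 = 103.
Total exposure: 3 + 2 + 3 + 6 + 5 + 3 + 2 + 7 + 5 = 36 days.
After the first batch: Gamma(32 + 103, 5 + 36) = Gamma(135, 41).
Total count: 9 + 9 + 10 + 5 + 9 + 8 = 50.
Total exposure: 6 days.
After the second batch: Gamma(135 + 50, 41 + 6) = Gamma(185, 47).
Posterior variance = α'/β'² = 185/2209.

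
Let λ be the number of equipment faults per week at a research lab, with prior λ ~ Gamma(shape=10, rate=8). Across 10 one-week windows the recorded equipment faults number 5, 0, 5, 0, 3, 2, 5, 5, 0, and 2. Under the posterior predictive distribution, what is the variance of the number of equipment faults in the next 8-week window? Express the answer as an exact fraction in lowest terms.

1924/81

Total count: 5 + 0 + 5 + 0 + 3 + 2 + 5 + 5 + 0 + 2 = 27.
Total exposure: 10 weeks.
Gamma(α, β) with Poisson data over total exposure Σt gives posterior Gamma(α+Σx, β+Σt) = Gamma(37, 18).
The posterior predictive for a window of length T is Negative Binomial with variance T·α'·(β'+T)/β'² = 8·37·26/324 = 1924/81.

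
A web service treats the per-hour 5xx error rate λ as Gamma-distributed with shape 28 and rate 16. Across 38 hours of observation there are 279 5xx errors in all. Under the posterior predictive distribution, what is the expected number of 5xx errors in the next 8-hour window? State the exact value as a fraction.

Total count 279 over total exposure 38 hours.
Conjugate update: add total count to the shape and total exposure to the rate, giving Gamma(307, 54).
Predictive mean over an 8-hour window = T·E[λ|data] = 8·307/54 = 1228/27.

1228/27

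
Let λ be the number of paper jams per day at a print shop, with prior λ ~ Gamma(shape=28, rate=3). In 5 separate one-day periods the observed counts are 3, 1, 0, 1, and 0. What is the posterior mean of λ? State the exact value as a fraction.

Total count: 3 + 1 + 0 + 1 + 0 = 5.
Total exposure: 5 days.
The Gamma prior is conjugate for the Poisson rate, so λ | data ~ Gamma(28+5, 3+5) = Gamma(33, 8).
Posterior mean = α'/β' = 33/8.

33/8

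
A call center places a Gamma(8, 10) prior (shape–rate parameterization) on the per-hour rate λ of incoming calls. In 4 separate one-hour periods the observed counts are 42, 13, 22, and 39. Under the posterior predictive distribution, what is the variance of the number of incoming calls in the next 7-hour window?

93

Total count: 42 + 13 + 22 + 39 = 116.
Total exposure: 4 hours.
Conjugate update: add total count to the shape and total exposure to the rate, giving Gamma(124, 14).
The posterior predictive for a window of length T is Negative Binomial with variance T·α'·(β'+T)/β'² = 7·124·21/196 = 93.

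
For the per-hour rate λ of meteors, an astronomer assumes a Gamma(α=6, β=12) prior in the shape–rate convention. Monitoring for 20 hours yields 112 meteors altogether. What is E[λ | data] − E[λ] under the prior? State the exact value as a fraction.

51/16

Total count 112 over total exposure 20 hours.
Gamma(α, β) with Poisson data over total exposure Σt gives posterior Gamma(α+Σx, β+Σt) = Gamma(118, 32).
Posterior mean = 118/32 = 59/16; prior mean = 6/12 = 1/2. Difference = 59/16 − 1/2 = 51/16.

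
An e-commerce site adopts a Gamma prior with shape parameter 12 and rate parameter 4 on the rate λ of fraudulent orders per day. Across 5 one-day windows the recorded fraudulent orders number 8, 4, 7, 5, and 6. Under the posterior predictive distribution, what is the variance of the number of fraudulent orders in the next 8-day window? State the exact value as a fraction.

1904/27

Total count: 8 + 4 + 7 + 5 + 6 = 30.
Total exposure: 5 days.
By Gamma–Poisson conjugacy, the posterior is Gamma(α + Σx, β + Σt) = Gamma(12 + 30, 4 + 5) = Gamma(42, 9).
The posterior predictive for a window of length T is Negative Binomial with variance T·α'·(β'+T)/β'² = 8·42·17/81 = 1904/27.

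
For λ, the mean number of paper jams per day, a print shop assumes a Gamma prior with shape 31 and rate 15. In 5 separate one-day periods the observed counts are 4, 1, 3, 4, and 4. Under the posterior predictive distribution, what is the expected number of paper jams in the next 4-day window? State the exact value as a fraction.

Total count: 4 + 1 + 3 + 4 + 4 = 16.
Total exposure: 5 days.
Posterior: α' = 31 + 16 = 47, β' = 15 + 5 = 20.
Predictive mean over a 4-day window = T·E[λ|data] = 4·47/20 = 47/5.

47/5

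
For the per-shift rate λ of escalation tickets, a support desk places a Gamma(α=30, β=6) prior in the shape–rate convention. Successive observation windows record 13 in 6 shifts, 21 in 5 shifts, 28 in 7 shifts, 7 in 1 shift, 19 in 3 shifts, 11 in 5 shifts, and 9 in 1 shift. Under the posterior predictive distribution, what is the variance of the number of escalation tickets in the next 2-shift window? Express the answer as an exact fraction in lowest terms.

Total count: 13 + 21 + 28 + 7 + 19 + 11 + 9 = 108.
Total exposure: 6 + 5 + 7 + 1 + 3 + 5 + 1 = 28 shifts.
Posterior: α' = 30 + 108 = 138, β' = 6 + 28 = 34.
The posterior predictive for a window of length T is Negative Binomial with variance T·α'·(β'+T)/β'² = 2·138·36/1156 = 2484/289.

2484/289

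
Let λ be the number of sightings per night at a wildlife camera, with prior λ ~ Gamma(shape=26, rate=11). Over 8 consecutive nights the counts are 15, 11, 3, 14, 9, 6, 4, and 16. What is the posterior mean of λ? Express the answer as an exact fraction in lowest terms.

Total count: 15 + 11 + 3 + 14 + 9 + 6 + 4 + 16 = 78.
Total exposure: 8 nights.
The Gamma prior is conjugate for the Poisson rate, so λ | data ~ Gamma(26+78, 11+8) = Gamma(104, 19).
Posterior mean = α'/β' = 104/19.

104/19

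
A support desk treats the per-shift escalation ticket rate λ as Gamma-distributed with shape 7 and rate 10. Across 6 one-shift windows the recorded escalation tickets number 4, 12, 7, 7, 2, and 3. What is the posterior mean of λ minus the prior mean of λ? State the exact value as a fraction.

77/40

Total count: 4 + 12 + 7 + 7 + 2 + 3 = 35.
Total exposure: 6 shifts.
The Gamma prior is conjugate for the Poisson rate, so λ | data ~ Gamma(7+35, 10+6) = Gamma(42, 16).
Posterior mean = 42/16 = 21/8; prior mean = 7/10 = 7/10. Difference = 21/8 − 7/10 = 77/40.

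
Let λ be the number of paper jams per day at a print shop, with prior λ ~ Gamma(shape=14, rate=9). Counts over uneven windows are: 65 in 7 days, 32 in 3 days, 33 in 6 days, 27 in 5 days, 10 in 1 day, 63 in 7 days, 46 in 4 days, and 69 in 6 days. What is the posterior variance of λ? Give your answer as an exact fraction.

359/2304

Total count: 65 + 32 + 33 + 27 + 10 + 63 + 46 + 69 = 345.
Total exposure: 7 + 3 + 6 + 5 + 1 + 7 + 4 + 6 = 39 days.
Posterior: α' = 14 + 345 = 359, β' = 9 + 39 = 48.
Posterior variance = α'/β'² = 359/2304.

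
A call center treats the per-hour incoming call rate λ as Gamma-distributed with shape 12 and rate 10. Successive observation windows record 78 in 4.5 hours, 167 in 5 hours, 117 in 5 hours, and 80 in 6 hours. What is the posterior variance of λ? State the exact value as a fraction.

Total count: 78 + 167 + 117 + 80 = 442.
Total exposure: 4.5 + 5 + 5 + 6 = 20.5 hours.
Gamma(α, β) with Poisson data over total exposure Σt gives posterior Gamma(α+Σx, β+Σt) = Gamma(454, 61/2).
Posterior variance = α'/β'² = 454/(3721/4) = 1816/3721.

1816/3721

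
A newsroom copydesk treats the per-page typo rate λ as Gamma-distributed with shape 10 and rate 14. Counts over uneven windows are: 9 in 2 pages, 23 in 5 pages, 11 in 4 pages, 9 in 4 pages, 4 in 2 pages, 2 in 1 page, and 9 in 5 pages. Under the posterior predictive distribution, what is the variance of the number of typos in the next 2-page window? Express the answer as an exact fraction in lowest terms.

Total count: 9 + 23 + 11 + 9 + 4 + 2 + 9 = 67.
Total exposure: 2 + 5 + 4 + 4 + 2 + 1 + 5 = 23 pages.
Posterior: α' = 10 + 67 = 77, β' = 14 + 23 = 37.
The posterior predictive for a window of length T is Negative Binomial with variance T·α'·(β'+T)/β'² = 2·77·39/1369 = 6006/1369.

6006/1369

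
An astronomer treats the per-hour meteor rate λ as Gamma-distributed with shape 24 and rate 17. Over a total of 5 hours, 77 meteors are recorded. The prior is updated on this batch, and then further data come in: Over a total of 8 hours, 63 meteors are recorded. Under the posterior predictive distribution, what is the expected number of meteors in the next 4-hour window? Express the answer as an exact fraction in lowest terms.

328/15

Total count 77 over total exposure 5 hours.
After the first batch: Gamma(24 + 77, 17 + 5) = Gamma(101, 22).
Total count 63 over total exposure 8 hours.
After the second batch: Gamma(101 + 63, 22 + 8) = Gamma(164, 30).
Predictive mean over a 4-hour window = T·E[λ|data] = 4·164/30 = 328/15.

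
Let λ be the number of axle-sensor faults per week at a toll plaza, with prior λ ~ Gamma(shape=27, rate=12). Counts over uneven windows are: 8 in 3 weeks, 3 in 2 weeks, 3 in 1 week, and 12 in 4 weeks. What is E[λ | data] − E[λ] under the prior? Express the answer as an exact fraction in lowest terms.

Total count: 8 + 3 + 3 + 12 = 26.
Total exposure: 3 + 2 + 1 + 4 = 10 weeks.
By Gamma–Poisson conjugacy, the posterior is Gamma(α + Σx, β + Σt) = Gamma(27 + 26, 12 + 10) = Gamma(53, 22).
Posterior mean = 53/22 = 53/22; prior mean = 27/12 = 9/4. Difference = 53/22 − 9/4 = 7/44.

7/44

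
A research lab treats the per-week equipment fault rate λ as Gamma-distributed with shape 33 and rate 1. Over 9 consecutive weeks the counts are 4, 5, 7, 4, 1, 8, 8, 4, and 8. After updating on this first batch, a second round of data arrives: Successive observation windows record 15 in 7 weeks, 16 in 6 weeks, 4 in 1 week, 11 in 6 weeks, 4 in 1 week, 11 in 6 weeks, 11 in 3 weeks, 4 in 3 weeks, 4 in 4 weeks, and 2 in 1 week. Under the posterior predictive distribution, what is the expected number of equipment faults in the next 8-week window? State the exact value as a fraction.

82/3

Total count: 4 + 5 + 7 + 4 + 1 + 8 + 8 + 4 + 8 = 49.
Total exposure: 9 weeks.
After the first batch: Gamma(33 + 49, 1 + 9) = Gamma(82, 10).
Total count: 15 + 16 + 4 + 11 + 4 + 11 + 11 + 4 + 4 + 2 = 82.
Total exposure: 7 + 6 + 1 + 6 + 1 + 6 + 3 + 3 + 4 + 1 = 38 weeks.
After the second batch: Gamma(82 + 82, 10 + 38) = Gamma(164, 48).
Predictive mean over an 8-week window = T·E[λ|data] = 8·164/48 = 82/3.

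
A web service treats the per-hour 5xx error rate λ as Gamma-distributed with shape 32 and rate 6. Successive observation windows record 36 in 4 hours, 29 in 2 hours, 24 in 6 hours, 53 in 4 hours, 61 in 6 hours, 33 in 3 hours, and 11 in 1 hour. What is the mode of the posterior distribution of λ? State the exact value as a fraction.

139/16

Total count: 36 + 29 + 24 + 53 + 61 + 33 + 11 = 247.
Total exposure: 4 + 2 + 6 + 4 + 6 + 3 + 1 = 26 hours.
The Gamma prior is conjugate for the Poisson rate, so λ | data ~ Gamma(32+247, 6+26) = Gamma(279, 32).
Posterior mode = (α'−1)/β' = 278/32 = 139/16.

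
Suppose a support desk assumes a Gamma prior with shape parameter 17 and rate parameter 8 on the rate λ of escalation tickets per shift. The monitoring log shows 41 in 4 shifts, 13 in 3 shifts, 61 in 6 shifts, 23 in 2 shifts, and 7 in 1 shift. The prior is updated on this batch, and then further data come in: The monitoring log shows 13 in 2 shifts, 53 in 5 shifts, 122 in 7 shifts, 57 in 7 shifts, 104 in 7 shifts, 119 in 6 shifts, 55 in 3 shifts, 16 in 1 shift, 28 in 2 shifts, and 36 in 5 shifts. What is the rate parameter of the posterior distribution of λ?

Total count: 41 + 13 + 61 + 23 + 7 = 145.
Total exposure: 4 + 3 + 6 + 2 + 1 = 16 shifts.
After the first batch: Gamma(17 + 145, 8 + 16) = Gamma(162, 24).
Total count: 13 + 53 + 122 + 57 + 104 + 119 + 55 + 16 + 28 + 36 = 603.
Total exposure: 2 + 5 + 7 + 7 + 7 + 6 + 3 + 1 + 2 + 5 = 45 shifts.
After the second batch: Gamma(162 + 603, 24 + 45) = Gamma(765, 69).

69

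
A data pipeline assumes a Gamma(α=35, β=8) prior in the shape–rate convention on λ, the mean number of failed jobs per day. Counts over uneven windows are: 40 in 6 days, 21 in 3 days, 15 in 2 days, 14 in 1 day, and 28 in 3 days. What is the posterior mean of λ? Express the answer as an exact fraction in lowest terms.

Total count: 40 + 21 + 15 + 14 + 28 = 118.
Total exposure: 6 + 3 + 2 + 1 + 3 = 15 days.
Conjugate update: add total count to the shape and total exposure to the rate, giving Gamma(153, 23).
Posterior mean = α'/β' = 153/23.

153/23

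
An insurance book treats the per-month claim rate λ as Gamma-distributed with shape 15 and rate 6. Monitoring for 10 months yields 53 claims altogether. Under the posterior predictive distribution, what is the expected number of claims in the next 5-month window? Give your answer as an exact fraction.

85/4

Total count 53 over total exposure 10 months.
Conjugate update: add total count to the shape and total exposure to the rate, giving Gamma(68, 16).
Predictive mean over a 5-month window = T·E[λ|data] = 5·68/16 = 85/4.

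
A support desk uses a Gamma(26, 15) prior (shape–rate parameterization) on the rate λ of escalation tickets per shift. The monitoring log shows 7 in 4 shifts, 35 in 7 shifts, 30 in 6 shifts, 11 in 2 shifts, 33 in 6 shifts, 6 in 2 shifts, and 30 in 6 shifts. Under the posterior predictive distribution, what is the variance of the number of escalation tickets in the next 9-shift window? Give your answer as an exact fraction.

5073/128

Total count: 7 + 35 + 30 + 11 + 33 + 6 + 30 = 152.
Total exposure: 4 + 7 + 6 + 2 + 6 + 2 + 6 = 33 shifts.
By Gamma–Poisson conjugacy, the posterior is Gamma(α + Σx, β + Σt) = Gamma(26 + 152, 15 + 33) = Gamma(178, 48).
The posterior predictive for a window of length T is Negative Binomial with variance T·α'·(β'+T)/β'² = 9·178·57/2304 = 5073/128.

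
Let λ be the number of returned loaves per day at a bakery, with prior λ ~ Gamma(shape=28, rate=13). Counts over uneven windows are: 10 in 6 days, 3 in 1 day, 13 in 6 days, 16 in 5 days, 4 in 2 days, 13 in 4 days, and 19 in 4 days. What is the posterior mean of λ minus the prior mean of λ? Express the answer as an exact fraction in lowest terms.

230/533

Total count: 10 + 3 + 13 + 16 + 4 + 13 + 19 = 78.
Total exposure: 6 + 1 + 6 + 5 + 2 + 4 + 4 = 28 days.
Gamma(α, β) with Poisson data over total exposure Σt gives posterior Gamma(α+Σx, β+Σt) = Gamma(106, 41).
Posterior mean = 106/41 = 106/41; prior mean = 28/13 = 28/13. Difference = 106/41 − 28/13 = 230/533.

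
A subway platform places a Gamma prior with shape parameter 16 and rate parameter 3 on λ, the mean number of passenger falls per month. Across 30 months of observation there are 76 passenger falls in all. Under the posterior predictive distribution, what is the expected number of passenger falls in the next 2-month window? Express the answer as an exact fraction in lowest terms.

184/33

Total count 76 over total exposure 30 months.
By Gamma–Poisson conjugacy, the posterior is Gamma(α + Σx, β + Σt) = Gamma(16 + 76, 3 + 30) = Gamma(92, 33).
Predictive mean over a 2-month window = T·E[λ|data] = 2·92/33 = 184/33.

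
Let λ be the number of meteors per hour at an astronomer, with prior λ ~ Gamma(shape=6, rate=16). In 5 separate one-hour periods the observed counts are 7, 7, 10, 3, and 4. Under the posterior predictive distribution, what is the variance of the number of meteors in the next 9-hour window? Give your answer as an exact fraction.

Total count: 7 + 7 + 10 + 3 + 4 = 31.
Total exposure: 5 hours.
Posterior: α' = 6 + 31 = 37, β' = 16 + 5 = 21.
The posterior predictive for a window of length T is Negative Binomial with variance T·α'·(β'+T)/β'² = 9·37·30/441 = 1110/49.

1110/49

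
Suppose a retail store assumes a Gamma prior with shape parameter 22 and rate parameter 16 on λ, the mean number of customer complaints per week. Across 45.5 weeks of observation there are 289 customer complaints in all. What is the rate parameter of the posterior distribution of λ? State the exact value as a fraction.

123/2

Total count 289 over total exposure 45.5 weeks.
Posterior: α' = 22 + 289 = 311, β' = 16 + 45.5 = 123/2.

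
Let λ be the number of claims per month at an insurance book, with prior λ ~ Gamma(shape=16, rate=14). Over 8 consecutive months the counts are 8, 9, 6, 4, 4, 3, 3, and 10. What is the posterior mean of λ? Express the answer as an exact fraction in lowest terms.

63/22

Total count: 8 + 9 + 6 + 4 + 4 + 3 + 3 + 10 = 47.
Total exposure: 8 months.
Gamma(α, β) with Poisson data over total exposure Σt gives posterior Gamma(α+Σx, β+Σt) = Gamma(63, 22).
Posterior mean = α'/β' = 63/22.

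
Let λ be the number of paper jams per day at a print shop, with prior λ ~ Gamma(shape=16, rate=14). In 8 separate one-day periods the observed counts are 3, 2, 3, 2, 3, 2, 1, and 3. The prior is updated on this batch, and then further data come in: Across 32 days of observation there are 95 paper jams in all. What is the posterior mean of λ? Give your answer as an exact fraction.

65/27

Total count: 3 + 2 + 3 + 2 + 3 + 2 + 1 + 3 = 19.
Total exposure: 8 days.
After the first batch: Gamma(16 + 19, 14 + 8) = Gamma(35, 22).
Total count 95 over total exposure 32 days.
After the second batch: Gamma(35 + 95, 22 + 32) = Gamma(130, 54).
Posterior mean = α'/β' = 130/54 = 65/27.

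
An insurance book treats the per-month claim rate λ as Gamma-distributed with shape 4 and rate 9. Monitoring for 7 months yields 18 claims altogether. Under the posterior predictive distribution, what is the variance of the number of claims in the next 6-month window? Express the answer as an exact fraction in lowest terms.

Total count 18 over total exposure 7 months.
Posterior: α' = 4 + 18 = 22, β' = 9 + 7 = 16.
The posterior predictive for a window of length T is Negative Binomial with variance T·α'·(β'+T)/β'² = 6·22·22/256 = 363/32.

363/32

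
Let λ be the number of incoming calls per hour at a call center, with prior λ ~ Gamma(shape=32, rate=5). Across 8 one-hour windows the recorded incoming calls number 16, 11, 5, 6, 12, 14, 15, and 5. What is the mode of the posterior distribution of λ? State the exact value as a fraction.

Total count: 16 + 11 + 5 + 6 + 12 + 14 + 15 + 5 = 84.
Total exposure: 8 hours.
The Gamma prior is conjugate for the Poisson rate, so λ | data ~ Gamma(32+84, 5+8) = Gamma(116, 13).
Posterior mode = (α'−1)/β' = 115/13.

115/13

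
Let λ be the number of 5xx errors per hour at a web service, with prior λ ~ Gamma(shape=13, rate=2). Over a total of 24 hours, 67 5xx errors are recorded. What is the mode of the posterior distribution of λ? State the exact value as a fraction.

79/26

Total count 67 over total exposure 24 hours.
By Gamma–Poisson conjugacy, the posterior is Gamma(α + Σx, β + Σt) = Gamma(13 + 67, 2 + 24) = Gamma(80, 26).
Posterior mode = (α'−1)/β' = 79/26.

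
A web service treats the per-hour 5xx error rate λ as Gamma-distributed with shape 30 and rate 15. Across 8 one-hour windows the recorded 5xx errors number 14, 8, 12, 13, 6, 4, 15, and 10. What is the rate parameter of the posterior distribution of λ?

Total count: 14 + 8 + 12 + 13 + 6 + 4 + 15 + 10 = 82.
Total exposure: 8 hours.
By Gamma–Poisson conjugacy, the posterior is Gamma(α + Σx, β + Σt) = Gamma(30 + 82, 15 + 8) = Gamma(112, 23).

23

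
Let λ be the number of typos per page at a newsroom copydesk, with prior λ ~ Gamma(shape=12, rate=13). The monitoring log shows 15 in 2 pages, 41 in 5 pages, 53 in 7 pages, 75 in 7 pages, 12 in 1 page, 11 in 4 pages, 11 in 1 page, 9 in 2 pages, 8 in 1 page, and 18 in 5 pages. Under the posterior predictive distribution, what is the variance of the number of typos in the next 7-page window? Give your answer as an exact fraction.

Total count: 15 + 41 + 53 + 75 + 12 + 11 + 11 + 9 + 8 + 18 = 253.
Total exposure: 2 + 5 + 7 + 7 + 1 + 4 + 1 + 2 + 1 + 5 = 35 pages.
The Gamma prior is conjugate for the Poisson rate, so λ | data ~ Gamma(12+253, 13+35) = Gamma(265, 48).
The posterior predictive for a window of length T is Negative Binomial with variance T·α'·(β'+T)/β'² = 7·265·55/2304 = 102025/2304.

102025/2304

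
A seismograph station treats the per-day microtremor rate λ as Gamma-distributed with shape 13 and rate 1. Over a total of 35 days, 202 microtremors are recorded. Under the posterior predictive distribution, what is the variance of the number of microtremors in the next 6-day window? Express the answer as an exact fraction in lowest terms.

Total count 202 over total exposure 35 days.
The Gamma prior is conjugate for the Poisson rate, so λ | data ~ Gamma(13+202, 1+35) = Gamma(215, 36).
The posterior predictive for a window of length T is Negative Binomial with variance T·α'·(β'+T)/β'² = 6·215·42/1296 = 1505/36.

1505/36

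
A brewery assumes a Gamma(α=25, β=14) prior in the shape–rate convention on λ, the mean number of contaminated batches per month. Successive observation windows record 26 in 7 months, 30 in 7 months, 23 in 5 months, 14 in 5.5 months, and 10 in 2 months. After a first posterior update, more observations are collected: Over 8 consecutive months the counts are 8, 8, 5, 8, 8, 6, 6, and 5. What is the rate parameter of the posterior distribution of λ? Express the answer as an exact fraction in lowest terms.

97/2

Total count: 26 + 30 + 23 + 14 + 10 = 103.
Total exposure: 7 + 7 + 5 + 5.5 + 2 = 26.5 months.
After the first batch: Gamma(25 + 103, 14 + 26.5) = Gamma(128, 81/2).
Total count: 8 + 8 + 5 + 8 + 8 + 6 + 6 + 5 = 54.
Total exposure: 8 months.
After the second batch: Gamma(128 + 54, 81/2 + 8) = Gamma(182, 97/2).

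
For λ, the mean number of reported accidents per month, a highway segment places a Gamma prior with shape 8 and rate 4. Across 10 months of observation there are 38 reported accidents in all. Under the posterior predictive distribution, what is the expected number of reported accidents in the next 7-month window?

Total count 38 over total exposure 10 months.
Conjugate update: add total count to the shape and total exposure to the rate, giving Gamma(46, 14).
Predictive mean over a 7-month window = T·E[λ|data] = 7·46/14 = 23.

23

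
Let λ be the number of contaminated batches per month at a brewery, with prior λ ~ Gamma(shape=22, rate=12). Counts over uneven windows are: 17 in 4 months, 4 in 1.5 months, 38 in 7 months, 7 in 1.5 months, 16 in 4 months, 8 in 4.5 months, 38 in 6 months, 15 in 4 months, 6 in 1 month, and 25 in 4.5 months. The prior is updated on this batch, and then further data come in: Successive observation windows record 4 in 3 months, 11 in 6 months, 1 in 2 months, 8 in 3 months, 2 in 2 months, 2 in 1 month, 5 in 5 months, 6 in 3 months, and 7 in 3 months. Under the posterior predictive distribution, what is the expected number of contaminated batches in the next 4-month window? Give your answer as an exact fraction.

484/39

Total count: 17 + 4 + 38 + 7 + 16 + 8 + 38 + 15 + 6 + 25 = 174.
Total exposure: 4 + 1.5 + 7 + 1.5 + 4 + 4.5 + 6 + 4 + 1 + 4.5 = 38 months.
After the first batch: Gamma(22 + 174, 12 + 38) = Gamma(196, 50).
Total count: 4 + 11 + 1 + 8 + 2 + 2 + 5 + 6 + 7 = 46.
Total exposure: 3 + 6 + 2 + 3 + 2 + 1 + 5 + 3 + 3 = 28 months.
After the second batch: Gamma(196 + 46, 50 + 28) = Gamma(242, 78).
Predictive mean over a 4-month window = T·E[λ|data] = 4·242/78 = 484/39.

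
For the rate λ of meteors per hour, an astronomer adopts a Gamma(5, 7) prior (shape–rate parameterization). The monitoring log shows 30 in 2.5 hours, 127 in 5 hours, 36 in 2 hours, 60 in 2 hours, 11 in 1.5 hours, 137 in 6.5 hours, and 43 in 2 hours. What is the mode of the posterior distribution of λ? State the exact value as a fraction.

896/57

Total count: 30 + 127 + 36 + 60 + 11 + 137 + 43 = 444.
Total exposure: 2.5 + 5 + 2 + 2 + 1.5 + 6.5 + 2 = 21.5 hours.
Conjugate update: add total count to the shape and total exposure to the rate, giving Gamma(449, 57/2).
Posterior mode = (α'−1)/β' = 448/(57/2) = 896/57.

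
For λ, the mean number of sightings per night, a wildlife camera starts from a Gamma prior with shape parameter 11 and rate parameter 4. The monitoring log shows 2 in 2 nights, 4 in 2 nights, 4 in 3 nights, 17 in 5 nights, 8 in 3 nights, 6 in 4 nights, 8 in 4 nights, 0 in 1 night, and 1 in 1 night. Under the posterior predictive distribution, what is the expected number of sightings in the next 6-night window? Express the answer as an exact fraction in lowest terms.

366/29

Total count: 2 + 4 + 4 + 17 + 8 + 6 + 8 + 0 + 1 = 50.
Total exposure: 2 + 2 + 3 + 5 + 3 + 4 + 4 + 1 + 1 = 25 nights.
Posterior: α' = 11 + 50 = 61, β' = 4 + 25 = 29.
Predictive mean over a 6-night window = T·E[λ|data] = 6·61/29 = 366/29.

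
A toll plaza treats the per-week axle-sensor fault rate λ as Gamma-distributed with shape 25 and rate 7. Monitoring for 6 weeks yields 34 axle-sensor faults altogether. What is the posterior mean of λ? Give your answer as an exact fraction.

Total count 34 over total exposure 6 weeks.
The Gamma prior is conjugate for the Poisson rate, so λ | data ~ Gamma(25+34, 7+6) = Gamma(59, 13).
Posterior mean = α'/β' = 59/13.

59/13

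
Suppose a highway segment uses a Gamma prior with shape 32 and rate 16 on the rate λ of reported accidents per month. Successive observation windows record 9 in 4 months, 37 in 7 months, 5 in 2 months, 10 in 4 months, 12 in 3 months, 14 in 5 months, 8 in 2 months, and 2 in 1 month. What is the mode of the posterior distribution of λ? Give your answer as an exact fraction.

Total count: 9 + 37 + 5 + 10 + 12 + 14 + 8 + 2 = 97.
Total exposure: 4 + 7 + 2 + 4 + 3 + 5 + 2 + 1 = 28 months.
Gamma(α, β) with Poisson data over total exposure Σt gives posterior Gamma(α+Σx, β+Σt) = Gamma(129, 44).
Posterior mode = (α'−1)/β' = 128/44 = 32/11.

32/11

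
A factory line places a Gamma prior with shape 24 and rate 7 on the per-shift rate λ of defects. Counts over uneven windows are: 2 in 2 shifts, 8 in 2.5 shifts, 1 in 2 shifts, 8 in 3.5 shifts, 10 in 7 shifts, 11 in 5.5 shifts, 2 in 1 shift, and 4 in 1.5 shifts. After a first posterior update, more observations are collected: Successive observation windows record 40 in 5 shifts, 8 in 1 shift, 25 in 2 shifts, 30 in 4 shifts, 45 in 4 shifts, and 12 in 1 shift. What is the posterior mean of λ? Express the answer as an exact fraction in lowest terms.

Total count: 2 + 8 + 1 + 8 + 10 + 11 + 2 + 4 = 46.
Total exposure: 2 + 2.5 + 2 + 3.5 + 7 + 5.5 + 1 + 1.5 = 25 shifts.
After the first batch: Gamma(24 + 46, 7 + 25) = Gamma(70, 32).
Total count: 40 + 8 + 25 + 30 + 45 + 12 = 160.
Total exposure: 5 + 1 + 2 + 4 + 4 + 1 = 17 shifts.
After the second batch: Gamma(70 + 160, 32 + 17) = Gamma(230, 49).
Posterior mean = α'/β' = 230/49.

230/49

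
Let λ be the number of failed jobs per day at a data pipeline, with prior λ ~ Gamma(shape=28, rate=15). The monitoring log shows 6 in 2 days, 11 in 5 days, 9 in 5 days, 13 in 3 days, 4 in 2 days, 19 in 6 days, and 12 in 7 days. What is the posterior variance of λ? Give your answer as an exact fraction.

Total count: 6 + 11 + 9 + 13 + 4 + 19 + 12 = 74.
Total exposure: 2 + 5 + 5 + 3 + 2 + 6 + 7 = 30 days.
Gamma(α, β) with Poisson data over total exposure Σt gives posterior Gamma(α+Σx, β+Σt) = Gamma(102, 45).
Posterior variance = α'/β'² = 102/2025 = 34/675.

34/675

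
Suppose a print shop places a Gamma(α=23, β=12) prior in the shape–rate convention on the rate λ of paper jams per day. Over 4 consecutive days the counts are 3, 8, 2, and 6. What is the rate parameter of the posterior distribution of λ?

Total count: 3 + 8 + 2 + 6 = 19.
Total exposure: 4 days.
Conjugate update: add total count to the shape and total exposure to the rate, giving Gamma(42, 16).

16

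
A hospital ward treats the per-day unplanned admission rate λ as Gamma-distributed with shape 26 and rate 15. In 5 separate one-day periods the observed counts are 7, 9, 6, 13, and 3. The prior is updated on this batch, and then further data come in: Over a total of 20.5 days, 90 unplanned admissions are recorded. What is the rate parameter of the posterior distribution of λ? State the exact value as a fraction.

81/2

Total count: 7 + 9 + 6 + 13 + 3 = 38.
Total exposure: 5 days.
After the first batch: Gamma(26 + 38, 15 + 5) = Gamma(64, 20).
Total count 90 over total exposure 20.5 days.
After the second batch: Gamma(64 + 90, 20 + 20.5) = Gamma(154, 81/2).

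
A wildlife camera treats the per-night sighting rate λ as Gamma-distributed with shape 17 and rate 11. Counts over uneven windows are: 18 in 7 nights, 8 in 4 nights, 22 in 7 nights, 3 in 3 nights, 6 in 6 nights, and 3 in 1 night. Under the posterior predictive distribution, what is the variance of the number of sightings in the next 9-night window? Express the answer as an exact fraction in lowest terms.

Total count: 18 + 8 + 22 + 3 + 6 + 3 = 60.
Total exposure: 7 + 4 + 7 + 3 + 6 + 1 = 28 nights.
Conjugate update: add total count to the shape and total exposure to the rate, giving Gamma(77, 39).
The posterior predictive for a window of length T is Negative Binomial with variance T·α'·(β'+T)/β'² = 9·77·48/1521 = 3696/169.

3696/169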